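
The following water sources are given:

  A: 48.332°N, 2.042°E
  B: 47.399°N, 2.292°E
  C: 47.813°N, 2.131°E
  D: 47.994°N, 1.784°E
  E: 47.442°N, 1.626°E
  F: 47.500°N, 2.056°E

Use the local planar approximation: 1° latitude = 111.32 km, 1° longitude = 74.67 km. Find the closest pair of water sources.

Pairwise distances:
A–B: √((-0.933·111.32)² + (0.250·74.67)²) = √(10787.22365 + 348.47556) = 105.526 km
A–C: √((-0.519·111.32)² + (0.089·74.67)²) = √(3337.95987 + 44.16440) = 58.156 km
A–D: √((-0.338·111.32)² + (-0.258·74.67)²) = √(1415.72792 + 371.13483) = 42.271 km
A–E: √((-0.890·111.32)² + (-0.416·74.67)²) = √(9815.81600 + 964.89257) = 103.830 km
A–F: √((-0.832·111.32)² + (0.014·74.67)²) = √(8578.13838 + 1.09282) = 92.624 km
B–C: √((0.414·111.32)² + (-0.161·74.67)²) = √(2123.96364 + 144.52536) = 47.629 km
B–D: √((0.595·111.32)² + (-0.508·74.67)²) = √(4387.12821 + 1438.86394) = 76.328 km
B–E: √((0.043·111.32)² + (-0.666·74.67)²) = √(22.91307 + 2473.09478) = 49.960 km
B–F: √((0.101·111.32)² + (-0.236·74.67)²) = √(126.41224 + 310.53911) = 20.903 km
C–D: √((0.181·111.32)² + (-0.347·74.67)²) = √(405.97898 + 671.35349) = 32.823 km
C–E: √((-0.371·111.32)² + (-0.505·74.67)²) = √(1705.66687 + 1421.91966) = 55.925 km
C–F: √((-0.313·111.32)² + (-0.075·74.67)²) = √(1214.04580 + 31.36280) = 35.290 km
D–E: √((-0.552·111.32)² + (-0.158·74.67)²) = √(3775.93536 + 139.18950) = 62.571 km
D–F: √((-0.494·111.32)² + (0.272·74.67)²) = √(3024.12886 + 412.50585) = 58.623 km
E–F: √((0.058·111.32)² + (0.430·74.67)²) = √(41.68717 + 1030.93009) = 32.751 km
Closest pair: B–F at 20.903 km.

B and F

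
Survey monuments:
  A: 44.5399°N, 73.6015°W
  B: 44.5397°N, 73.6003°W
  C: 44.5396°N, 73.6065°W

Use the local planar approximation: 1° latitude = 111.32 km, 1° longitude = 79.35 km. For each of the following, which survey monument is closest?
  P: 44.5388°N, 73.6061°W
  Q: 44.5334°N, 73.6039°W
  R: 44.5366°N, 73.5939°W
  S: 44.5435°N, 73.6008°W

P→C; Q→C; R→B; S→A

P at 44.5388°N, 73.6061°W:
  A: √((0.0011·111.32)² + (0.0046·79.35)²) = √(0.014994 + 0.133232) = 0.3850 km
  B: √((0.0009·111.32)² + (0.0058·79.35)²) = √(0.010038 + 0.211812) = 0.4710 km
  C: √((0.0008·111.32)² + (-0.0004·79.35)²) = √(0.007931 + 0.001007) = 0.0945 km
  → nearest: C (0.0945 km)
Q at 44.5334°N, 73.6039°W:
  A: √((0.0065·111.32)² + (0.0024·79.35)²) = √(0.523568 + 0.036267) = 0.7482 km
  B: √((0.0063·111.32)² + (0.0036·79.35)²) = √(0.491844 + 0.081602) = 0.7573 km
  C: √((0.0062·111.32)² + (-0.0026·79.35)²) = √(0.476354 + 0.042564) = 0.7204 km
  → nearest: C (0.7204 km)
R at 44.5366°N, 73.5939°W:
  A: √((0.0033·111.32)² + (-0.0076·79.35)²) = √(0.134950 + 0.363681) = 0.7061 km
  B: √((0.0031·111.32)² + (-0.0064·79.35)²) = √(0.119088 + 0.257901) = 0.6140 km
  C: √((0.0030·111.32)² + (-0.0126·79.35)²) = √(0.111529 + 0.999620) = 1.0541 km
  → nearest: B (0.6140 km)
S at 44.5435°N, 73.6008°W:
  A: √((-0.0036·111.32)² + (-0.0007·79.35)²) = √(0.160602 + 0.003085) = 0.4046 km
  B: √((-0.0038·111.32)² + (0.0005·79.35)²) = √(0.178943 + 0.001574) = 0.4249 km
  C: √((-0.0039·111.32)² + (-0.0057·79.35)²) = √(0.188484 + 0.204571) = 0.6269 km
  → nearest: A (0.4046 km)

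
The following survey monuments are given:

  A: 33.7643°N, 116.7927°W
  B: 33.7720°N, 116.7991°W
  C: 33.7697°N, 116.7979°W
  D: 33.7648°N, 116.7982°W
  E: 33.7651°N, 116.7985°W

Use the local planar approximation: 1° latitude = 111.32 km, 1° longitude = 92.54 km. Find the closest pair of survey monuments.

D and E

Pairwise distances:
A–B: 1.0419 km
A–C: 0.7700 km
A–D: 0.5120 km
A–E: 0.5441 km
B–C: 0.2791 km
B–D: 0.8058 km
B–E: 0.7701 km
C–D: 0.5462 km
C–E: 0.5151 km
D–E: 0.0434 km
Closest pair: D–E at 0.0434 km.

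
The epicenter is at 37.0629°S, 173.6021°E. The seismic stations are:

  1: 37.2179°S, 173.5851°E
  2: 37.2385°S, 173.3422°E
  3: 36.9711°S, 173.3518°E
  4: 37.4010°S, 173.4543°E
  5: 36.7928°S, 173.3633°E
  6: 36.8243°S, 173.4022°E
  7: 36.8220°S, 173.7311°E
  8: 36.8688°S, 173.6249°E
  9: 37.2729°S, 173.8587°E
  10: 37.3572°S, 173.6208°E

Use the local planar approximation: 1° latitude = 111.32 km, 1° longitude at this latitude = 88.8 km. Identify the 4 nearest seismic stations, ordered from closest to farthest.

1, 8, 3, 7

Distances from 37.0629°S, 173.6021°E:
1: √((-0.1550·111.32)² + (-0.0170·88.8)²) = √(297.721221 + 2.278892) = 17.3205 km
2: √((-0.1756·111.32)² + (-0.2599·88.8)²) = √(382.116172 + 532.645780) = 30.2450 km
3: √((0.0918·111.32)² + (-0.2503·88.8)²) = √(104.431558 + 494.023526) = 24.4633 km
4: √((-0.3381·111.32)² + (-0.1478·88.8)²) = √(1416.565749 + 172.256175) = 39.8600 km
5: √((0.2701·111.32)² + (-0.2388·88.8)²) = √(904.056481 + 449.670686) = 36.7930 km
6: √((0.2386·111.32)² + (-0.1999·88.8)²) = √(705.484171 + 315.102261) = 31.9466 km
7: √((0.2409·111.32)² + (0.1290·88.8)²) = √(719.150845 + 131.221607) = 29.1611 km
8: √((0.1941·111.32)² + (0.0228·88.8)²) = √(466.871610 + 4.099167) = 21.7019 km
9: √((-0.2100·111.32)² + (0.2566·88.8)²) = √(546.493480 + 519.205442) = 32.6450 km
10: √((-0.2943·111.32)² + (0.0187·88.8)²) = √(1073.314310 + 2.757460) = 32.8035 km
Sorted: 1 (17.3205 km) < 8 (21.7019 km) < 3 (24.4633 km) < 7 (29.1611 km) < 2 (30.2450 km) < 6 (31.9466 km) < …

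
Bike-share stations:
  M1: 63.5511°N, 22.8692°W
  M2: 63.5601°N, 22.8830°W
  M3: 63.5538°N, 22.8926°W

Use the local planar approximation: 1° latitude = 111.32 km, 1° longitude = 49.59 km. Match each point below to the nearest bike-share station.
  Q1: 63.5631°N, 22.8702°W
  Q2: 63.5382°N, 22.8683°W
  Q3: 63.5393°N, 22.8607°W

Q1→M2; Q2→M1; Q3→M1

Q1 at 63.5631°N, 22.8702°W:
  M1: 1.3368 km
  M2: 0.7172 km
  M3: 1.5185 km
  → nearest: M2 (0.7172 km)
Q2 at 63.5382°N, 22.8683°W:
  M1: 1.4367 km
  M2: 2.5446 km
  M3: 2.1137 km
  → nearest: M1 (1.4367 km)
Q3 at 63.5393°N, 22.8607°W:
  M1: 1.3795 km
  M2: 2.5660 km
  M3: 2.2601 km
  → nearest: M1 (1.3795 km)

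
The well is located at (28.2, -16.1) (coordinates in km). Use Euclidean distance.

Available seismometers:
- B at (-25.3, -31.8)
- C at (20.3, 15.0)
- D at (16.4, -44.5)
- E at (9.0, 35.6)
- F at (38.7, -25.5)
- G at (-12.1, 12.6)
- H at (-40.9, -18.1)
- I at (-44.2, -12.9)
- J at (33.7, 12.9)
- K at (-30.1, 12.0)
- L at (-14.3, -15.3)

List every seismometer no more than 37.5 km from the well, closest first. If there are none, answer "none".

Distances from (28.2, -16.1):
B: 55.8 km
C: 32.1 km
D: 30.8 km
E: 55.2 km
F: 14.1 km
G: 49.5 km
H: 69.1 km
I: 72.5 km
J: 29.5 km
K: 64.7 km
L: 42.5 km
Threshold 37.5 km: F (14.1 km), J (29.5 km), D (30.8 km), C (32.1 km) are within range.

F, J, D, C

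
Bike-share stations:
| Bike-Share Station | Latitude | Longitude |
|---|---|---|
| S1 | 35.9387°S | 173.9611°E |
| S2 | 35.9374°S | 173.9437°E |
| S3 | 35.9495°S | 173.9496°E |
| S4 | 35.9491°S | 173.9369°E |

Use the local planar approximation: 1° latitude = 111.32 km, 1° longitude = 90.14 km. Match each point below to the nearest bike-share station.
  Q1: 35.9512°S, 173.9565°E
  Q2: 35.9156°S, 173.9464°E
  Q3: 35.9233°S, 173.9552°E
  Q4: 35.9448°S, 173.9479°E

Q1→S3; Q2→S2; Q3→S1; Q4→S3

Q1 at 35.9512°S, 173.9565°E:
  S1: 1.4520 km
  S2: 1.9212 km
  S3: 0.6501 km
  S4: 1.7821 km
  → nearest: S3 (0.6501 km)
Q2 at 35.9156°S, 173.9464°E:
  S1: 2.8928 km
  S2: 2.4389 km
  S3: 3.7848 km
  S4: 3.8263 km
  → nearest: S2 (2.4389 km)
Q3 at 35.9233°S, 173.9552°E:
  S1: 1.7949 km
  S2: 1.8810 km
  S3: 2.9599 km
  S4: 3.3121 km
  → nearest: S1 (1.7949 km)
Q4 at 35.9448°S, 173.9479°E:
  S1: 1.3700 km
  S2: 0.9066 km
  S3: 0.5452 km
  S4: 1.1010 km
  → nearest: S3 (0.5452 km)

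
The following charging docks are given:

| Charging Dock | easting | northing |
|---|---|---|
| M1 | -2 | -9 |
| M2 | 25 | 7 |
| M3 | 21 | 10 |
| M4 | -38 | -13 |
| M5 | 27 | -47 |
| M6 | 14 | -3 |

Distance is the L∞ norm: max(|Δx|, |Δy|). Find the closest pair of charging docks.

M2 and M3

Pairwise distances:
M1–M2: 27
M1–M3: 23
M1–M4: 36
M1–M5: 38
M1–M6: 16
M2–M3: 4
M2–M4: 63
M2–M5: 54
M2–M6: 11
M3–M4: 59
M3–M5: 57
M3–M6: 13
M4–M5: 65
M4–M6: 52
M5–M6: 44
Closest pair: M2–M3 at 4.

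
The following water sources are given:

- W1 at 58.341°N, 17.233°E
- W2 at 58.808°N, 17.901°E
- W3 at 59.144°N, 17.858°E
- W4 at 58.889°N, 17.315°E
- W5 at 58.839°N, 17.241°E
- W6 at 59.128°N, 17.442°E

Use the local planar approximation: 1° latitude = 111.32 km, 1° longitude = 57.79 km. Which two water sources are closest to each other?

Pairwise distances:
W1–W2: √((0.467·111.32)² + (0.668·57.79)²) = √(2702.58994 + 1490.24720) = 64.752 km
W1–W3: √((0.803·111.32)² + (0.625·57.79)²) = √(7990.56495 + 1304.56410) = 96.411 km
W1–W4: √((0.548·111.32)² + (0.082·57.79)²) = √(3721.40993 + 22.45604) = 61.187 km
W1–W5: √((0.498·111.32)² + (0.008·57.79)²) = √(3073.30088 + 0.21374) = 55.439 km
W1–W6: √((0.787·111.32)² + (0.209·57.79)²) = √(7675.30885 + 145.88074) = 88.437 km
W2–W3: √((0.336·111.32)² + (-0.043·57.79)²) = √(1399.02331 + 6.17508) = 37.486 km
W2–W4: √((0.081·111.32)² + (-0.586·57.79)²) = √(81.30485 + 1146.83416) = 35.045 km
W2–W5: √((0.031·111.32)² + (-0.660·57.79)²) = √(11.90885 + 1454.76639) = 38.297 km
W2–W6: √((0.320·111.32)² + (-0.459·57.79)²) = √(1268.95538 + 703.60799) = 44.414 km
W3–W4: √((-0.255·111.32)² + (-0.543·57.79)²) = √(805.79906 + 984.70252) = 42.314 km
W3–W5: √((-0.305·111.32)² + (-0.617·57.79)²) = √(1152.77905 + 1271.38100) = 49.236 km
W3–W6: √((-0.016·111.32)² + (-0.416·57.79)²) = √(3.17239 + 577.95237) = 24.107 km
W4–W5: √((-0.050·111.32)² + (-0.074·57.79)²) = √(30.98036 + 18.28811) = 7.019 km
W4–W6: √((0.239·111.32)² + (0.127·57.79)²) = √(707.85157 + 53.86576) = 27.599 km
W5–W6: √((0.289·111.32)² + (0.201·57.79)²) = √(1035.00413 + 134.92658) = 34.204 km
Closest pair: W4–W5 at 7.019 km.

W4 and W5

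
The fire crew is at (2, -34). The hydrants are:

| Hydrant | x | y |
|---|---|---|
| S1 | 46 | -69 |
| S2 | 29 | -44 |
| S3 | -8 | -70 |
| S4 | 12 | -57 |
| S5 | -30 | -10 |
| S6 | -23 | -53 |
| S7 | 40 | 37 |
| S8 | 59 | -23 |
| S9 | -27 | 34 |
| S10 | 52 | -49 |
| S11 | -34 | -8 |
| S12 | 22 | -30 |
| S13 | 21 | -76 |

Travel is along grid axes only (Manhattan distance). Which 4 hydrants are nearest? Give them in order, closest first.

S12, S4, S2, S6

Distances from (2, -34):
S1: 79
S2: 37
S3: 46
S4: 33
S5: 56
S6: 44
S7: 109
S8: 68
S9: 97
S10: 65
S11: 62
S12: 24
S13: 61
Sorted: S12 (24) < S4 (33) < S2 (37) < S6 (44) < S3 (46) < S5 (56) < …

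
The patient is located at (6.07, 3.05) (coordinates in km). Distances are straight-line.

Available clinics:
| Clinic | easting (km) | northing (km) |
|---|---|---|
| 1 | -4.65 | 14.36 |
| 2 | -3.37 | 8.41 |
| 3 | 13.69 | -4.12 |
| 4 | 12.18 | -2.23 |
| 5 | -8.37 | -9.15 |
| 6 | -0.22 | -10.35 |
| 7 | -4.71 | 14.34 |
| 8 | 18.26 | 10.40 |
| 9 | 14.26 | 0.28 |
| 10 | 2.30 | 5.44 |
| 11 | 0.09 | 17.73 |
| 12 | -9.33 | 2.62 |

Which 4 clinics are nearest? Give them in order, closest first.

Distances from (6.07, 3.05):
1: √((-10.72)² + (11.31)²) = √(114.9184 + 127.9161) = 15.58 km
2: √((-9.44)² + (5.36)²) = √(89.1136 + 28.7296) = 10.86 km
3: √((7.62)² + (-7.17)²) = √(58.0644 + 51.4089) = 10.46 km
4: √((6.11)² + (-5.28)²) = √(37.3321 + 27.8784) = 8.08 km
5: √((-14.44)² + (-12.20)²) = √(208.5136 + 148.8400) = 18.90 km
6: √((-6.29)² + (-13.40)²) = √(39.5641 + 179.5600) = 14.80 km
7: √((-10.78)² + (11.29)²) = √(116.2084 + 127.4641) = 15.61 km
8: √((12.19)² + (7.35)²) = √(148.5961 + 54.0225) = 14.23 km
9: √((8.19)² + (-2.77)²) = √(67.0761 + 7.6729) = 8.65 km
10: √((-3.77)² + (2.39)²) = √(14.2129 + 5.7121) = 4.46 km
11: √((-5.98)² + (14.68)²) = √(35.7604 + 215.5024) = 15.85 km
12: √((-15.40)² + (-0.43)²) = √(237.1600 + 0.1849) = 15.41 km
Sorted: 10 (4.46 km) < 4 (8.08 km) < 9 (8.65 km) < 3 (10.46 km) < 2 (10.86 km) < 8 (14.23 km) < …

10, 4, 9, 3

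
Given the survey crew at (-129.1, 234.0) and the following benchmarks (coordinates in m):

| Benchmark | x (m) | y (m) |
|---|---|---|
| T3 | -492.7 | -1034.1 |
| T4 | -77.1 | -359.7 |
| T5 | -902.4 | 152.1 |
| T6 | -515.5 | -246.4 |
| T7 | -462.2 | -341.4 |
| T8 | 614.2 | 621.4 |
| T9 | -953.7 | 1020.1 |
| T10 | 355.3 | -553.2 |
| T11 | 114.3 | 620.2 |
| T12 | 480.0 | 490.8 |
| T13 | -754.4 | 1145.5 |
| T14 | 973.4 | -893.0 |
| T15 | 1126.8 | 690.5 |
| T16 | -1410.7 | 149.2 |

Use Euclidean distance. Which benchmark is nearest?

T11

Distances from (-129.1, 234.0):
T3: √((-363.6)² + (-1268.1)²) = √(132204.960 + 1608077.610) = 1319.2 m
T4: √((52.0)² + (-593.7)²) = √(2704.000 + 352479.690) = 596.0 m
T5: √((-773.3)² + (-81.9)²) = √(597992.890 + 6707.610) = 777.6 m
T6: √((-386.4)² + (-480.4)²) = √(149304.960 + 230784.160) = 616.5 m
T7: √((-333.1)² + (-575.4)²) = √(110955.610 + 331085.160) = 664.9 m
T8: √((743.3)² + (387.4)²) = √(552494.890 + 150078.760) = 838.2 m
T9: √((-824.6)² + (786.1)²) = √(679965.160 + 617953.210) = 1139.3 m
T10: √((484.4)² + (-787.2)²) = √(234643.360 + 619683.840) = 924.3 m
T11: √((243.4)² + (386.2)²) = √(59243.560 + 149150.440) = 456.5 m
T12: √((609.1)² + (256.8)²) = √(371002.810 + 65946.240) = 661.0 m
T13: √((-625.3)² + (911.5)²) = √(391000.090 + 830832.250) = 1105.4 m
T14: √((1102.5)² + (-1127.0)²) = √(1215506.250 + 1270129.000) = 1576.6 m
T15: √((1255.9)² + (456.5)²) = √(1577284.810 + 208392.250) = 1336.3 m
T16: √((-1281.6)² + (-84.8)²) = √(1642498.560 + 7191.040) = 1284.4 m
Minimum: T11 at 456.5 m.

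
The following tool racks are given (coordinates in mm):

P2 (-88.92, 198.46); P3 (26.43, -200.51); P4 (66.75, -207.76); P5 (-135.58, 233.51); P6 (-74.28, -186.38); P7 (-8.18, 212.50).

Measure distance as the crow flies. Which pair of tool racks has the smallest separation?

Pairwise distances:
P2–P3: √((115.35)² + (-398.97)²) = √(13305.6225 + 159177.0609) = 415.31 mm
P2–P4: √((155.67)² + (-406.22)²) = √(24233.1489 + 165014.6884) = 435.03 mm
P2–P5: √((-46.66)² + (35.05)²) = √(2177.1556 + 1228.5025) = 58.36 mm
P2–P6: √((14.64)² + (-384.84)²) = √(214.3296 + 148101.8256) = 385.12 mm
P2–P7: √((80.74)² + (14.04)²) = √(6518.9476 + 197.1216) = 81.95 mm
P3–P4: √((40.32)² + (-7.25)²) = √(1625.7024 + 52.5625) = 40.97 mm
P3–P5: √((-162.01)² + (434.02)²) = √(26247.2401 + 188373.3604) = 463.27 mm
P3–P6: √((-100.71)² + (14.13)²) = √(10142.5041 + 199.6569) = 101.70 mm
P3–P7: √((-34.61)² + (413.01)²) = √(1197.8521 + 170577.2601) = 414.46 mm
P4–P5: √((-202.33)² + (441.27)²) = √(40937.4289 + 194719.2129) = 485.44 mm
P4–P6: √((-141.03)² + (21.38)²) = √(19889.4609 + 457.1044) = 142.64 mm
P4–P7: √((-74.93)² + (420.26)²) = √(5614.5049 + 176618.4676) = 426.89 mm
P5–P6: √((61.30)² + (-419.89)²) = √(3757.6900 + 176307.6121) = 424.34 mm
P5–P7: √((127.40)² + (-21.01)²) = √(16230.7600 + 441.4201) = 129.12 mm
P6–P7: √((66.10)² + (398.88)²) = √(4369.2100 + 159105.2544) = 404.32 mm
Closest pair: P3–P4 at 40.97 mm.

P3 and P4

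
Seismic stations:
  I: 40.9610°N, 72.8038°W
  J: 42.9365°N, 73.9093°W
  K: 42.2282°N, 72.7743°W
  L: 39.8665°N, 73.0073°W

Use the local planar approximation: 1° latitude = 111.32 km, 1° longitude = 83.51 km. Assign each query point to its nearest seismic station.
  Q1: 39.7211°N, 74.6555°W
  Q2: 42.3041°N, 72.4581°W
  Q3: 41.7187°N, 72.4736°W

Q1 at 39.7211°N, 74.6555°W:
  I: 207.2757 km
  J: 363.3222 km
  K: 320.2679 km
  L: 138.5896 km
  → nearest: L (138.5896 km)
Q2 at 42.3041°N, 72.4581°W:
  I: 152.2756 km
  J: 140.1532 km
  K: 27.7247 km
  L: 275.2022 km
  → nearest: K (27.7247 km)
Q3 at 41.7187°N, 72.4736°W:
  I: 88.7402 km
  J: 180.9776 km
  K: 62.0279 km
  L: 210.9490 km
  → nearest: K (62.0279 km)

Q1→L; Q2→K; Q3→K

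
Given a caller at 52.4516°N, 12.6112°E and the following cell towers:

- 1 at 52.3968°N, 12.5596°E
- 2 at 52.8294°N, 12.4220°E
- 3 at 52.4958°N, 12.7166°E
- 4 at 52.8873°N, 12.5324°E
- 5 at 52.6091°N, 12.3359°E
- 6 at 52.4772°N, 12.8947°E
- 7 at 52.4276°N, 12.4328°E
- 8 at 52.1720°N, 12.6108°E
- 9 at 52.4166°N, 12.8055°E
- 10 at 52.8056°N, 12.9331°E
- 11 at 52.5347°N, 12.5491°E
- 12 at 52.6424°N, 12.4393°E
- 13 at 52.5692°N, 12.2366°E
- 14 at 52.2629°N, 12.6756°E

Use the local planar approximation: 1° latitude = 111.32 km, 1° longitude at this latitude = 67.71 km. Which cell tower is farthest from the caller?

4

Distances from 52.4516°N, 12.6112°E:
1: 7.0300 km
2: 43.9645 km
3: 8.6684 km
4: 48.7947 km
5: 25.5905 km
6: 19.4062 km
7: 12.3714 km
8: 31.1251 km
9: 13.7209 km
10: 45.0332 km
11: 10.1615 km
12: 24.2199 km
13: 28.5433 km
14: 21.4539 km
Maximum: 4 at 48.7947 km.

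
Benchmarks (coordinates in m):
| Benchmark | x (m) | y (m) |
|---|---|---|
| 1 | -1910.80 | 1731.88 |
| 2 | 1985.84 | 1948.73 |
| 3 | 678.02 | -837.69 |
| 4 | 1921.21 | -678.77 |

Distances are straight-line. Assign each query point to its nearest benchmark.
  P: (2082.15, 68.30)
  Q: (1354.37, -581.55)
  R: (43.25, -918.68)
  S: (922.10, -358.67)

P→4; Q→4; R→3; S→3

P at (2082.15, 68.30):
  1: 4325.64 m
  2: 1882.89 m
  3: 1671.05 m
  4: 764.21 m
  → nearest: 4 (764.21 m)
Q at (1354.37, -581.55):
  1: 4001.66 m
  2: 2607.89 m
  3: 723.23 m
  4: 575.12 m
  → nearest: 4 (575.12 m)
R at (43.25, -918.68):
  1: 3292.99 m
  2: 3463.48 m
  3: 639.92 m
  4: 1893.22 m
  → nearest: 3 (639.92 m)
S at (922.10, -358.67):
  1: 3520.76 m
  2: 2540.79 m
  3: 537.62 m
  4: 1049.14 m
  → nearest: 3 (537.62 m)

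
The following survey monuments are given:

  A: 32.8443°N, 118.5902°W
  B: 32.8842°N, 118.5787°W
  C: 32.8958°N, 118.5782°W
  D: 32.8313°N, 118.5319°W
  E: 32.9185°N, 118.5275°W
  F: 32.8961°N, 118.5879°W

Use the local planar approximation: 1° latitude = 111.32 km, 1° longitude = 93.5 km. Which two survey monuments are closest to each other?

C and F

Pairwise distances:
A–B: √((0.0399·111.32)² + (0.0115·93.5)²) = √(19.728415 + 1.156163) = 4.5700 km
A–C: √((0.0515·111.32)² + (0.0120·93.5)²) = √(32.867060 + 1.258884) = 5.8417 km
A–D: √((-0.0130·111.32)² + (0.0583·93.5)²) = √(2.094272 + 29.713946) = 5.6399 km
A–E: √((0.0742·111.32)² + (0.0627·93.5)²) = √(68.226675 + 34.368320) = 10.1289 km
A–F: √((0.0518·111.32)² + (0.0023·93.5)²) = √(33.251092 + 0.046247) = 5.7704 km
B–C: √((0.0116·111.32)² + (0.0005·93.5)²) = √(1.667487 + 0.002186) = 1.2922 km
B–D: √((-0.0529·111.32)² + (0.0468·93.5)²) = √(34.678295 + 19.147626) = 7.3366 km
B–E: √((0.0343·111.32)² + (0.0512·93.5)²) = √(14.579232 + 22.917284) = 6.1234 km
B–F: √((0.0119·111.32)² + (-0.0092·93.5)²) = √(1.754851 + 0.739944) = 1.5795 km
C–D: √((-0.0645·111.32)² + (0.0463·93.5)²) = √(51.554410 + 18.740674) = 8.3842 km
C–E: √((0.0227·111.32)² + (0.0507·93.5)²) = √(6.385547 + 22.471866) = 5.3719 km
C–F: √((0.0003·111.32)² + (-0.0097·93.5)²) = √(0.001115 + 0.822558) = 0.9076 km
D–E: √((0.0872·111.32)² + (0.0044·93.5)²) = √(94.227868 + 0.169250) = 9.7158 km
D–F: √((0.0648·111.32)² + (-0.0560·93.5)²) = √(52.035102 + 27.415696) = 8.9135 km
E–F: √((-0.0224·111.32)² + (-0.0604·93.5)²) = √(6.217881 + 31.893127) = 6.1734 km
Closest pair: C–F at 0.9076 km.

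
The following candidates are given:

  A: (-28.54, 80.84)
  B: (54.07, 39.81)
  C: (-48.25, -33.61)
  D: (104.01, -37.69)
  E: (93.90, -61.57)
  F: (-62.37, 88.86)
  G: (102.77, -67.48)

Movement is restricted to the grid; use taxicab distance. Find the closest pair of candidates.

E and G

Pairwise distances:
E–G: |8.87| + |-5.91| = 8.87 + 5.91 = 14.78
D–G: |-1.24| + |-29.79| = 1.24 + 29.79 = 31.03
D–E: |-10.11| + |-23.88| = 10.11 + 23.88 = 33.99
A–F: |-33.83| + |8.02| = 33.83 + 8.02 = 41.85
A–B: |82.61| + |-41.03| = 82.61 + 41.03 = 123.64
B–D: |49.94| + |-77.50| = 49.94 + 77.50 = 127.44
A–C: |-19.71| + |-114.45| = 19.71 + 114.45 = 134.16
C–F: |-14.12| + |122.47| = 14.12 + 122.47 = 136.59
B–E: |39.83| + |-101.38| = 39.83 + 101.38 = 141.21
B–G: |48.70| + |-107.29| = 48.70 + 107.29 = 155.99
C–D: |152.26| + |-4.08| = 152.26 + 4.08 = 156.34
B–F: |-116.44| + |49.05| = 116.44 + 49.05 = 165.49
C–E: |142.15| + |-27.96| = 142.15 + 27.96 = 170.11
B–C: |-102.32| + |-73.42| = 102.32 + 73.42 = 175.74
C–G: |151.02| + |-33.87| = 151.02 + 33.87 = 184.89
A–D: |132.55| + |-118.53| = 132.55 + 118.53 = 251.08
A–E: |122.44| + |-142.41| = 122.44 + 142.41 = 264.85
A–G: |131.31| + |-148.32| = 131.31 + 148.32 = 279.63
D–F: |-166.38| + |126.55| = 166.38 + 126.55 = 292.93
E–F: |-156.27| + |150.43| = 156.27 + 150.43 = 306.70
F–G: |165.14| + |-156.34| = 165.14 + 156.34 = 321.48
Closest pair: E–G at 14.78.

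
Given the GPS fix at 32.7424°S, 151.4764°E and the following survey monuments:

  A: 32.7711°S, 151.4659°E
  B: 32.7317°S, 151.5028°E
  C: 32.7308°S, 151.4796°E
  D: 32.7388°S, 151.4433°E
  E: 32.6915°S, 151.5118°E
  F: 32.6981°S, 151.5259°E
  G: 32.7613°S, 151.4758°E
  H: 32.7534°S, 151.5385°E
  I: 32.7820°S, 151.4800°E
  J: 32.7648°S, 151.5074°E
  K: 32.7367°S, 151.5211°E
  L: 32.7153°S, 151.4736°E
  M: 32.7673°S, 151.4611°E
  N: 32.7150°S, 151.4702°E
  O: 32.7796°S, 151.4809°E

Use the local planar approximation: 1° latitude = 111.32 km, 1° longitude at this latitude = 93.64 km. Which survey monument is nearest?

Distances from 32.7424°S, 151.4764°E:
A: √((-0.0287·111.32)² + (-0.0105·93.64)²) = √(10.207284 + 0.966722) = 3.3428 km
B: √((0.0107·111.32)² + (0.0264·93.64)²) = √(1.418776 + 6.111259) = 2.7441 km
C: √((0.0116·111.32)² + (0.0032·93.64)²) = √(1.667487 + 0.089789) = 1.3256 km
D: √((0.0036·111.32)² + (-0.0331·93.64)²) = √(0.160602 + 9.606801) = 3.1253 km
E: √((0.0509·111.32)² + (0.0354·93.64)²) = √(32.105686 + 10.988270) = 6.5646 km
F: √((0.0443·111.32)² + (0.0495·93.64)²) = √(24.319456 + 21.484894) = 6.7679 km
G: √((-0.0189·111.32)² + (-0.0006·93.64)²) = √(4.426597 + 0.003157) = 2.1047 km
H: √((-0.0110·111.32)² + (0.0621·93.64)²) = √(1.499449 + 33.814737) = 5.9426 km
I: √((-0.0396·111.32)² + (0.0036·93.64)²) = √(19.432862 + 0.113639) = 4.4211 km
J: √((-0.0224·111.32)² + (0.0310·93.64)²) = √(6.217881 + 8.426480) = 3.8268 km
K: √((0.0057·111.32)² + (0.0447·93.64)²) = √(0.402621 + 17.520151) = 4.2335 km
L: √((0.0271·111.32)² + (-0.0028·93.64)²) = √(9.100913 + 0.068745) = 3.0281 km
M: √((-0.0249·111.32)² + (-0.0153·93.64)²) = √(7.683252 + 2.052606) = 3.1202 km
N: √((0.0274·111.32)² + (-0.0062·93.64)²) = √(9.303525 + 0.337059) = 3.1049 km
O: √((-0.0372·111.32)² + (0.0045·93.64)²) = √(17.148742 + 0.177561) = 4.1625 km
Minimum: C at 1.3256 km.

C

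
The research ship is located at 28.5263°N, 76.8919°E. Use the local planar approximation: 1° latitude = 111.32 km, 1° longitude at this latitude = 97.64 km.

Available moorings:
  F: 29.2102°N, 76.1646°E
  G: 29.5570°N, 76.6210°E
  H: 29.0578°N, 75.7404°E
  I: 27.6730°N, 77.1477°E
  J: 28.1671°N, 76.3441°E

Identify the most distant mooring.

H

Distances from 28.5263°N, 76.8919°E:
F: 104.1104 km
G: 117.7469 km
H: 127.0502 km
I: 98.2181 km
J: 66.7815 km
Maximum: H at 127.0502 km.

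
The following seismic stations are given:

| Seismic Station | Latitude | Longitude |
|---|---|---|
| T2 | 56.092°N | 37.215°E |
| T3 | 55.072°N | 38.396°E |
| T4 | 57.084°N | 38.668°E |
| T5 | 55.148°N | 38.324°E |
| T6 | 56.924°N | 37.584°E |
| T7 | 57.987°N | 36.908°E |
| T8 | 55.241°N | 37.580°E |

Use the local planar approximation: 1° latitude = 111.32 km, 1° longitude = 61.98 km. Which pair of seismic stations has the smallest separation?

T3 and T5

Pairwise distances:
T2–T3: √((-1.020·111.32)² + (1.181·61.98)²) = √(12892.78495 + 5358.00283) = 135.095 km
T2–T4: √((0.992·111.32)² + (1.453·61.98)²) = √(12194.66122 + 8110.25244) = 142.495 km
T2–T5: √((-0.944·111.32)² + (1.109·61.98)²) = √(11043.08421 + 4724.61295) = 125.569 km
T2–T6: √((0.832·111.32)² + (0.369·61.98)²) = √(8578.13838 + 523.06526) = 95.400 km
T2–T7: √((1.895·111.32)² + (-0.307·61.98)²) = √(44500.49316 + 362.05946) = 211.808 km
T2–T8: √((-0.851·111.32)² + (0.365·61.98)²) = √(8974.40192 + 511.78656) = 97.397 km
T3–T4: √((2.012·111.32)² + (0.272·61.98)²) = √(50165.17690 + 284.21105) = 224.609 km
T3–T5: √((0.076·111.32)² + (-0.072·61.98)²) = √(71.57701 + 19.91444) = 9.565 km
T3–T6: √((1.852·111.32)² + (-0.812·61.98)²) = √(42503.85879 + 2532.88343) = 212.219 km
T3–T7: √((2.915·111.32)² + (-1.488·61.98)²) = √(105298.82220 + 8505.67934) = 337.349 km
T3–T8: √((0.169·111.32)² + (-0.816·61.98)²) = √(353.93198 + 2557.89941) = 53.961 km
T4–T5: √((-1.936·111.32)² + (-0.344·61.98)²) = √(46446.93936 + 454.59016) = 216.568 km
T4–T6: √((-0.160·111.32)² + (-1.084·61.98)²) = √(317.23885 + 4514.00160) = 69.507 km
T4–T7: √((0.903·111.32)² + (-1.760·61.98)²) = √(10104.66444 + 11899.49359) = 148.338 km
T4–T8: √((-1.843·111.32)² + (-1.088·61.98)²) = √(42091.75809 + 4547.37672) = 215.961 km
T5–T6: √((1.776·111.32)² + (-0.740·61.98)²) = √(39086.99815 + 2103.61657) = 202.955 km
T5–T7: √((2.839·111.32)² + (-1.416·61.98)²) = √(99879.68876 + 7702.46353) = 327.997 km
T5–T8: √((0.093·111.32)² + (-0.744·61.98)²) = √(107.17964 + 2126.41984) = 47.261 km
T6–T7: √((1.063·111.32)² + (-0.676·61.98)²) = √(14002.73676 + 1755.48263) = 125.532 km
T6–T8: √((-1.683·111.32)² + (-0.004·61.98)²) = √(35100.60703 + 0.06146) = 187.352 km
T7–T8: √((-2.746·111.32)² + (0.672·61.98)²) = √(93443.14804 + 1734.76915) = 308.509 km
Closest pair: T3–T5 at 9.565 km.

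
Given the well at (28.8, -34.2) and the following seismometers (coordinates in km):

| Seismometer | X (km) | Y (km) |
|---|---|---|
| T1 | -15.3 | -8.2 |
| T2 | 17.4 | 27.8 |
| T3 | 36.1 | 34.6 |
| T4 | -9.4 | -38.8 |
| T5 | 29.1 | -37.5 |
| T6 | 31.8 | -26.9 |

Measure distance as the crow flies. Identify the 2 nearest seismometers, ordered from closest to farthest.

T5, T6

Distances from (28.8, -34.2):
T1: 51.2 km
T2: 63.0 km
T3: 69.2 km
T4: 38.5 km
T5: 3.3 km
T6: 7.9 km
Sorted: T5 (3.3 km) < T6 (7.9 km) < T4 (38.5 km) < T1 (51.2 km) < …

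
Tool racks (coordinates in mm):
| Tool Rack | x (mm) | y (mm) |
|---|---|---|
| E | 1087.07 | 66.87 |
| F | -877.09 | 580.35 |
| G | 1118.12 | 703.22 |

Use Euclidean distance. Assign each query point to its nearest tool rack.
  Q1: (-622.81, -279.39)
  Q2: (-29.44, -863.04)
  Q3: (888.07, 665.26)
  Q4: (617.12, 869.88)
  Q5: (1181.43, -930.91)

Q1→F; Q2→E; Q3→G; Q4→G; Q5→E

Q1 at (-622.81, -279.39):
  E: √((1709.88)² + (346.26)²) = √(2923689.6144 + 119895.9876) = 1744.59 mm
  F: √((-254.28)² + (859.74)²) = √(64658.3184 + 739152.8676) = 896.56 mm
  G: √((1740.93)² + (982.61)²) = √(3030837.2649 + 965522.4121) = 1999.09 mm
  → nearest: F (896.56 mm)
Q2 at (-29.44, -863.04):
  E: √((1116.51)² + (929.91)²) = √(1246594.5801 + 864732.6081) = 1453.04 mm
  F: √((-847.65)² + (1443.39)²) = √(718510.5225 + 2083374.6921) = 1673.88 mm
  G: √((1147.56)² + (1566.26)²) = √(1316893.9536 + 2453170.3876) = 1941.67 mm
  → nearest: E (1453.04 mm)
Q3 at (888.07, 665.26):
  E: √((199.00)² + (-598.39)²) = √(39601.0000 + 358070.5921) = 630.61 mm
  F: √((-1765.16)² + (-84.91)²) = √(3115789.8256 + 7209.7081) = 1767.20 mm
  G: √((230.05)² + (37.96)²) = √(52923.0025 + 1440.9616) = 233.16 mm
  → nearest: G (233.16 mm)
Q4 at (617.12, 869.88):
  E: √((469.95)² + (-803.01)²) = √(220853.0025 + 644825.0601) = 930.42 mm
  F: √((-1494.21)² + (-289.53)²) = √(2232663.5241 + 83827.6209) = 1522.00 mm
  G: √((501.00)² + (-166.66)²) = √(251001.0000 + 27775.5556) = 527.99 mm
  → nearest: G (527.99 mm)
Q5 at (1181.43, -930.91):
  E: √((-94.36)² + (997.78)²) = √(8903.8096 + 995564.9284) = 1002.23 mm
  F: √((-2058.52)² + (1511.26)²) = √(4237504.5904 + 2283906.7876) = 2553.71 mm
  G: √((-63.31)² + (1634.13)²) = √(4008.1561 + 2670380.8569) = 1635.36 mm
  → nearest: E (1002.23 mm)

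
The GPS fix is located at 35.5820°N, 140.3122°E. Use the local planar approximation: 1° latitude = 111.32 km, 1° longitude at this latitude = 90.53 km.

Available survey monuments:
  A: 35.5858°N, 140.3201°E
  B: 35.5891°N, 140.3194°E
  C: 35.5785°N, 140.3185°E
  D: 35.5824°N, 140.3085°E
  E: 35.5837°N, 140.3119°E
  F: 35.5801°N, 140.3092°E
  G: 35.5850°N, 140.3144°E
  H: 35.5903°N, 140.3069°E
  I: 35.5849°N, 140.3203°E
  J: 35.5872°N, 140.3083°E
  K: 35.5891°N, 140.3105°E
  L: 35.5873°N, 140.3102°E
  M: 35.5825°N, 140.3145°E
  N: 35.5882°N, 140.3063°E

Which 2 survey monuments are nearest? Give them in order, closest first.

E, M

Distances from 35.5820°N, 140.3122°E:
A: √((0.0038·111.32)² + (0.0079·90.53)²) = √(0.178943 + 0.511492) = 0.8309 km
B: √((0.0071·111.32)² + (0.0072·90.53)²) = √(0.624688 + 0.424864) = 1.0245 km
C: √((-0.0035·111.32)² + (0.0063·90.53)²) = √(0.151804 + 0.325287) = 0.6907 km
D: √((0.0004·111.32)² + (-0.0037·90.53)²) = √(0.001983 + 0.112199) = 0.3379 km
E: √((0.0017·111.32)² + (-0.0003·90.53)²) = √(0.035813 + 0.000738) = 0.1912 km
F: √((-0.0019·111.32)² + (-0.0030·90.53)²) = √(0.044736 + 0.073761) = 0.3442 km
G: √((0.0030·111.32)² + (0.0022·90.53)²) = √(0.111529 + 0.039667) = 0.3888 km
H: √((0.0083·111.32)² + (-0.0053·90.53)²) = √(0.853695 + 0.230217) = 1.0411 km
I: √((0.0029·111.32)² + (0.0081·90.53)²) = √(0.104218 + 0.537719) = 0.8012 km
J: √((0.0052·111.32)² + (-0.0039·90.53)²) = √(0.335084 + 0.124656) = 0.6780 km
K: √((0.0071·111.32)² + (-0.0017·90.53)²) = √(0.624688 + 0.023686) = 0.8052 km
L: √((0.0053·111.32)² + (-0.0020·90.53)²) = √(0.348095 + 0.032783) = 0.6172 km
M: √((0.0005·111.32)² + (0.0023·90.53)²) = √(0.003098 + 0.043355) = 0.2155 km
N: √((0.0062·111.32)² + (-0.0059·90.53)²) = √(0.476354 + 0.285292) = 0.8727 km
Sorted: E (0.1912 km) < M (0.2155 km) < D (0.3379 km) < F (0.3442 km) < …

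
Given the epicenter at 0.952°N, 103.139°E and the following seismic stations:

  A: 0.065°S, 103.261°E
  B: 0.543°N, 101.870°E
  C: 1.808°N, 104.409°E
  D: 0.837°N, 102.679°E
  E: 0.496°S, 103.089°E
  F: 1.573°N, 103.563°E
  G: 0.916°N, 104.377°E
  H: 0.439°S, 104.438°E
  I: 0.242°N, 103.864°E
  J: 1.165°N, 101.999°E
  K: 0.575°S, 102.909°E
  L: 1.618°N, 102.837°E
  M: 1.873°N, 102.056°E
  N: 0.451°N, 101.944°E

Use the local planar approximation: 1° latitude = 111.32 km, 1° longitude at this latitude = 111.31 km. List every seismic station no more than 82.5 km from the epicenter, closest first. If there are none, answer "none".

D, L

Distances from 0.952°N, 103.139°E:
A: √((-1.017·111.32)² + (0.122·111.31)²) = √(12817.05657 + 184.41151) = 114.024 km
B: √((-0.409·111.32)² + (-1.269·111.31)²) = √(2072.96997 + 19952.23768) = 148.409 km
C: √((0.856·111.32)² + (1.270·111.31)²) = √(9080.16885 + 19983.69568) = 170.481 km
D: √((-0.115·111.32)² + (-0.460·111.31)²) = √(163.88608 + 2621.70625) = 52.779 km
E: √((-1.448·111.32)² + (-0.050·111.31)²) = √(25982.65454 + 30.97479) = 161.287 km
F: √((0.621·111.32)² + (0.424·111.31)²) = √(4778.91819 + 2227.40956) = 83.704 km
G: √((-0.036·111.32)² + (1.238·111.31)²) = √(16.06022 + 18989.33057) = 137.860 km
H: √((-1.391·111.32)² + (1.299·111.31)²) = √(23977.32088 + 20906.75682) = 211.859 km
I: √((-0.710·111.32)² + (0.725·111.31)²) = √(6246.87898 + 6512.44965) = 112.957 km
J: √((0.213·111.32)² + (-1.140·111.31)²) = √(562.21911 + 16101.93496) = 129.090 km
K: √((-1.527·111.32)² + (-0.230·111.31)²) = √(28895.11781 + 655.42656) = 171.903 km
L: √((0.666·111.32)² + (-0.302·111.31)²) = √(5496.60911 + 1130.00991) = 81.404 km
M: √((0.921·111.32)² + (-1.083·111.31)²) = √(10511.52326 + 14531.99630) = 158.251 km
N: √((-0.501·111.32)² + (-1.195·111.31)²) = √(3110.44013 + 17693.10994) = 144.234 km
Threshold 82.5 km: D (52.779 km), L (81.404 km) are within range.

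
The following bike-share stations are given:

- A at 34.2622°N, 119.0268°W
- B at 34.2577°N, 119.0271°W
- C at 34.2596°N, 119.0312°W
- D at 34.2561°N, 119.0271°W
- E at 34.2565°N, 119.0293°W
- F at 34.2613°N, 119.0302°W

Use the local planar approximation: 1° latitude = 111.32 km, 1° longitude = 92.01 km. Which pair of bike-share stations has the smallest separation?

Pairwise distances:
B–D: √((-0.0016·111.32)² + (0.0000·92.01)²) = √(0.031724 + 0.000000) = 0.1781 km
D–E: √((0.0004·111.32)² + (-0.0022·92.01)²) = √(0.001983 + 0.040975) = 0.2073 km
C–F: √((0.0017·111.32)² + (0.0010·92.01)²) = √(0.035813 + 0.008466) = 0.2104 km
B–E: √((-0.0012·111.32)² + (-0.0022·92.01)²) = √(0.017845 + 0.040975) = 0.2425 km
A–F: √((-0.0009·111.32)² + (-0.0034·92.01)²) = √(0.010038 + 0.097865) = 0.3285 km
C–E: √((-0.0031·111.32)² + (0.0019·92.01)²) = √(0.119088 + 0.030562) = 0.3868 km
B–C: √((0.0019·111.32)² + (-0.0041·92.01)²) = √(0.044736 + 0.142311) = 0.4325 km
B–F: √((0.0036·111.32)² + (-0.0031·92.01)²) = √(0.160602 + 0.081357) = 0.4919 km
A–C: √((-0.0026·111.32)² + (-0.0044·92.01)²) = √(0.083771 + 0.163899) = 0.4977 km
A–B: √((-0.0045·111.32)² + (-0.0003·92.01)²) = √(0.250941 + 0.000762) = 0.5017 km
E–F: √((0.0048·111.32)² + (-0.0009·92.01)²) = √(0.285515 + 0.006857) = 0.5407 km
C–D: √((-0.0035·111.32)² + (0.0041·92.01)²) = √(0.151804 + 0.142311) = 0.5423 km
D–F: √((0.0052·111.32)² + (-0.0031·92.01)²) = √(0.335084 + 0.081357) = 0.6453 km
A–E: √((-0.0057·111.32)² + (-0.0025·92.01)²) = √(0.402621 + 0.052912) = 0.6749 km
A–D: √((-0.0061·111.32)² + (-0.0003·92.01)²) = √(0.461112 + 0.000762) = 0.6796 km
Closest pair: B–D at 0.1781 km.

B and D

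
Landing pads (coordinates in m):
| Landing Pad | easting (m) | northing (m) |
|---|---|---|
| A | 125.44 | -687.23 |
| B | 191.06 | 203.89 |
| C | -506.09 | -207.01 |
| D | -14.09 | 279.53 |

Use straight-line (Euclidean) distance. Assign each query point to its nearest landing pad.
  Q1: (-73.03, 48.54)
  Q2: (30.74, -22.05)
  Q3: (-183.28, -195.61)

Q1 at (-73.03, 48.54):
  A: 762.07 m
  B: 306.39 m
  C: 502.84 m
  D: 238.39 m
  → nearest: D (238.39 m)
Q2 at (30.74, -22.05):
  A: 671.89 m
  B: 277.04 m
  C: 567.80 m
  D: 304.89 m
  → nearest: B (277.04 m)
Q3 at (-183.28, -195.61):
  A: 580.52 m
  B: 547.48 m
  C: 323.01 m
  D: 504.36 m
  → nearest: C (323.01 m)

Q1→D; Q2→B; Q3→C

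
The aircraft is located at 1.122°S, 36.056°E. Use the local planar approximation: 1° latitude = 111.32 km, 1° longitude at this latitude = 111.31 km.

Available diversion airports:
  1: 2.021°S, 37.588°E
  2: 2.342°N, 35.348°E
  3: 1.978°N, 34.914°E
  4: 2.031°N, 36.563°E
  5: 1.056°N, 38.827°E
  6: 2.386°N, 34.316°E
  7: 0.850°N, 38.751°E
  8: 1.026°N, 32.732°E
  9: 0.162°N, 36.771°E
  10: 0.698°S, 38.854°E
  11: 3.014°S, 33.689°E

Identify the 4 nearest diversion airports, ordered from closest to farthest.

9, 1, 10, 11

Distances from 1.122°S, 36.056°E:
1: 197.724 km
2: 393.583 km
3: 367.759 km
4: 355.500 km
5: 392.326 km
6: 435.902 km
7: 371.724 km
8: 440.536 km
9: 163.598 km
10: 315.002 km
11: 337.308 km
Sorted: 9 (163.598 km) < 1 (197.724 km) < 10 (315.002 km) < 11 (337.308 km) < 4 (355.500 km) < 3 (367.759 km) < …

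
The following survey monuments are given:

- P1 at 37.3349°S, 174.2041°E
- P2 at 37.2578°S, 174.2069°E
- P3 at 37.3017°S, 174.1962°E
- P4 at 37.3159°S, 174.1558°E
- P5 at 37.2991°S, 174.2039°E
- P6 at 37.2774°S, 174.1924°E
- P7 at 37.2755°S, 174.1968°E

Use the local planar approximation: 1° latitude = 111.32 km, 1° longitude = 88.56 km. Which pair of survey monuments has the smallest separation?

P6 and P7

Pairwise distances:
P1–P2: 8.5864 km
P1–P3: 3.7615 km
P1–P4: 4.7718 km
P1–P5: 3.9853 km
P1–P6: 6.4842 km
P1–P7: 6.6439 km
P2–P3: 4.9780 km
P2–P4: 7.8937 km
P2–P5: 4.6052 km
P2–P6: 2.5317 km
P2–P7: 2.1639 km
P3–P4: 3.9115 km
P3–P5: 0.7408 km
P3–P6: 2.7259 km
P3–P7: 2.9171 km
P4–P5: 4.6522 km
P4–P6: 5.3735 km
P4–P7: 5.7801 km
P5–P6: 2.6216 km
P5–P7: 2.7013 km
P6–P7: 0.4434 km
Closest pair: P6–P7 at 0.4434 km.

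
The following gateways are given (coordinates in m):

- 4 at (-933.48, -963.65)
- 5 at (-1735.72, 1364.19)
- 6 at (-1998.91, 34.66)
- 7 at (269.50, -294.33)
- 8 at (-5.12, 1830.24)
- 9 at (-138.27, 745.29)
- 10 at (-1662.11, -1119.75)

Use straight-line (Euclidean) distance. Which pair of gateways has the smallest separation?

4 and 10

Pairwise distances:
4–5: √((-802.24)² + (2327.84)²) = √(643589.0176 + 5418839.0656) = 2462.20 m
4–6: √((-1065.43)² + (998.31)²) = √(1135141.0849 + 996622.8561) = 1460.06 m
4–7: √((1202.98)² + (669.32)²) = √(1447160.8804 + 447989.2624) = 1376.64 m
4–8: √((928.36)² + (2793.89)²) = √(861852.2896 + 7805821.3321) = 2944.09 m
4–9: √((795.21)² + (1708.94)²) = √(632358.9441 + 2920475.9236) = 1884.90 m
4–10: √((-728.63)² + (-156.10)²) = √(530901.6769 + 24367.2100) = 745.16 m
5–6: √((-263.19)² + (-1329.53)²) = √(69268.9761 + 1767650.0209) = 1355.33 m
5–7: √((2005.22)² + (-1658.52)²) = √(4020907.2484 + 2750688.5904) = 2602.23 m
5–8: √((1730.60)² + (466.05)²) = √(2994976.3600 + 217202.6025) = 1792.26 m
5–9: √((1597.45)² + (-618.90)²) = √(2551846.5025 + 383037.2100) = 1713.15 m
5–10: √((73.61)² + (-2483.94)²) = √(5418.4321 + 6169957.9236) = 2485.03 m
6–7: √((2268.41)² + (-328.99)²) = √(5145683.9281 + 108234.4201) = 2292.14 m
6–8: √((1993.79)² + (1795.58)²) = √(3975198.5641 + 3224107.5364) = 2683.15 m
6–9: √((1860.64)² + (710.63)²) = √(3461981.2096 + 504994.9969) = 1991.73 m
6–10: √((336.80)² + (-1154.41)²) = √(113434.2400 + 1332662.4481) = 1202.54 m
7–8: √((-274.62)² + (2124.57)²) = √(75416.1444 + 4513797.6849) = 2142.25 m
7–9: √((-407.77)² + (1039.62)²) = √(166276.3729 + 1080809.7444) = 1116.73 m
7–10: √((-1931.61)² + (-825.42)²) = √(3731117.1921 + 681318.1764) = 2100.58 m
8–9: √((-133.15)² + (-1084.95)²) = √(17728.9225 + 1177116.5025) = 1093.09 m
8–10: √((-1656.99)² + (-2949.99)²) = √(2745615.8601 + 8702441.0001) = 3383.50 m
9–10: √((-1523.84)² + (-1865.04)²) = √(2322088.3456 + 3478374.2016) = 2408.41 m
Closest pair: 4–10 at 745.16 m.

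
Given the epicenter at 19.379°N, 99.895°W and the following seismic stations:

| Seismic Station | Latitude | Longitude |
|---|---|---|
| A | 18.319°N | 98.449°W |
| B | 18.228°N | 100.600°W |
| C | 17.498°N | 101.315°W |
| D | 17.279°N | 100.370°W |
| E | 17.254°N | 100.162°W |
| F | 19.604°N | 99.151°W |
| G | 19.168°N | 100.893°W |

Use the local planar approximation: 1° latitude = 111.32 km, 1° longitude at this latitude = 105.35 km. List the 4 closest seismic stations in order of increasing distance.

Distances from 19.379°N, 99.895°W:
A: 192.692 km
B: 148.099 km
C: 257.342 km
D: 239.068 km
E: 238.221 km
F: 82.285 km
G: 107.731 km
Sorted: F (82.285 km) < G (107.731 km) < B (148.099 km) < A (192.692 km) < E (238.221 km) < D (239.068 km) < …

F, G, B, A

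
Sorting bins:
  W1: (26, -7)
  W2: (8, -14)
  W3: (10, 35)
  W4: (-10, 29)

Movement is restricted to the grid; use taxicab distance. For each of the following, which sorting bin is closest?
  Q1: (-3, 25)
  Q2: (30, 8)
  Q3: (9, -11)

Q1 at (-3, 25):
  W1: 61
  W2: 50
  W3: 23
  W4: 11
  → nearest: W4 (11)
Q2 at (30, 8):
  W1: 19
  W2: 44
  W3: 47
  W4: 61
  → nearest: W1 (19)
Q3 at (9, -11):
  W1: 21
  W2: 4
  W3: 47
  W4: 59
  → nearest: W2 (4)

Q1→W4; Q2→W1; Q3→W2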